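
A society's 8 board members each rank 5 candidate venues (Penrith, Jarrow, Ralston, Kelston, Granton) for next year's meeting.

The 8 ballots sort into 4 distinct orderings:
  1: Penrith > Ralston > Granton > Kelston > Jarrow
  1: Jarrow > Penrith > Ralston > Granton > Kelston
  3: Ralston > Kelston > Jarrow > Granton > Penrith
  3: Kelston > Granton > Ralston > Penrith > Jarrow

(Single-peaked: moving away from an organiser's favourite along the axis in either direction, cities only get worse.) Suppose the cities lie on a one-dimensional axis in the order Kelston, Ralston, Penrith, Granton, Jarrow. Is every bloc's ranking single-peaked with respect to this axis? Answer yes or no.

Axis positions: Kelston=1, Ralston=2, Penrith=3, Granton=4, Jarrow=5.
Bloc 1 (peak Penrith at position 3): ranking walks positions 3-2-4-1-5, expanding outward from the peak — single-peaked.
Bloc 2: ranking walks positions 5-3-2-4-1; Penrith is ranked above Granton even though Granton lies between Penrith and the peak Jarrow on the axis — preferences dip and rise again. Not single-peaked.
Bloc 3: ranking walks positions 2-1-5-4-3; Jarrow is ranked above Penrith even though Penrith lies between Jarrow and the peak Ralston on the axis — preferences dip and rise again. Not single-peaked.
Bloc 4: ranking walks positions 1-4-2-3-5; Granton is ranked above Ralston even though Ralston lies between Granton and the peak Kelston on the axis — preferences dip and rise again. Not single-peaked.
Bloc 2 violates single-peakedness, so the profile is not single-peaked on this axis.

no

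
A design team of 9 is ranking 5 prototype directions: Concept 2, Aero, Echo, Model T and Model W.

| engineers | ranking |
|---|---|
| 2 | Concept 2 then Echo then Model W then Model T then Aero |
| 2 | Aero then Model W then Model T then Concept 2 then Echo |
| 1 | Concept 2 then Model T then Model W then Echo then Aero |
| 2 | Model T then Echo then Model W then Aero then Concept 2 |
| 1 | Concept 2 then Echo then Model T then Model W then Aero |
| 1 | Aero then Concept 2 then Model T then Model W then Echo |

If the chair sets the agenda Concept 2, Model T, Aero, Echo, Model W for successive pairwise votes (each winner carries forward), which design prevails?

Round 1: Concept 2 vs Model T — 5–4, Concept 2 advances.
Round 2: Concept 2 vs Aero — 4–5, Aero advances.
Round 3: Aero vs Echo — 3–6, Echo advances.
Round 4: Echo vs Model W — 5–4, Echo advances.
The agenda winner is Echo.

Echo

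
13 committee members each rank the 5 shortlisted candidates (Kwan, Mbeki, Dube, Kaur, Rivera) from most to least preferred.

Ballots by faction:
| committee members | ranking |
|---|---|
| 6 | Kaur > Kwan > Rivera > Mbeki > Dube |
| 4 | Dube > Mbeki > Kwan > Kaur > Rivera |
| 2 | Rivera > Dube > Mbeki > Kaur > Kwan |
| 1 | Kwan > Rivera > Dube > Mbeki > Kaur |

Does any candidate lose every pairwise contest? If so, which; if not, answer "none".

none

Pairwise majorities:
Kwan vs Mbeki: Kwan, 7–6.
Kwan vs Dube: 6+1 = 7 for Kwan, 6 for Dube — Kwan by 7–6.
Kwan–Kaur: Kaur 8–5.
Kwan vs Rivera: Kwan, 11–2.
Mbeki–Dube: Dube 7–6.
Mbeki vs Kaur: 4+2+1 = 7 for Mbeki, 6 for Kaur — Mbeki by 7–6.
Mbeki vs Rivera: 4 to 9, Rivera.
Dube vs Kaur: 4+2+1 = 7 for Dube, 6 for Kaur — Dube by 7–6.
Dube–Rivera: Rivera 9–4.
Kaur vs Rivera: Kaur preferred on 6+4 = 10 ballots; Kaur wins 10–3.
Each candidate has at least one pairwise win (Kwan beats Mbeki; Mbeki beats Kaur; Dube beats Mbeki; Kaur beats Kwan; Rivera beats Mbeki) — no Condorcet loser.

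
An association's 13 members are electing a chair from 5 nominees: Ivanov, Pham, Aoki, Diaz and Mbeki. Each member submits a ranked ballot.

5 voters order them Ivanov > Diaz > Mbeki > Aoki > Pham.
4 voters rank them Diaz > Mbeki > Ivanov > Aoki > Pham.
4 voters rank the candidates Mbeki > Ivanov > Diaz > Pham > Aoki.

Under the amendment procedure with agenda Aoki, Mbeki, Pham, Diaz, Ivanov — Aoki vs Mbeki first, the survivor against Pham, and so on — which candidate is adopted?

Ivanov

Round 1: Aoki vs Mbeki — 0–13, Mbeki advances.
Round 2: Mbeki vs Pham — 13–0, Mbeki advances.
Round 3: Mbeki vs Diaz — 4–9, Diaz advances.
Round 4: Diaz vs Ivanov — 4–9, Ivanov advances.
Ivanov survives the agenda.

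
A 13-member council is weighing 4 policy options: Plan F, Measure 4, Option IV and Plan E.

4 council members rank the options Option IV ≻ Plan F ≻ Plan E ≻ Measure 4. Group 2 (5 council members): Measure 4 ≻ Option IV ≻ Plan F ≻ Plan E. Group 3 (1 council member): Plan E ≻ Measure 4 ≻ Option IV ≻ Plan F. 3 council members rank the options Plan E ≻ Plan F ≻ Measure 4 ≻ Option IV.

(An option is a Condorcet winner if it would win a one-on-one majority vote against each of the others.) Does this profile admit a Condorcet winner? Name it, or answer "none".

Check each pair by majority over 13 ballots:
Plan F vs Measure 4: Plan F, 7–6.
Plan F vs Option IV: Option IV, 10–3.
Plan F vs Plan E: Plan F, 9–4.
Measure 4 vs Option IV: Measure 4, 9–4.
Measure 4 vs Plan E: Plan E wins 8–5.
Option IV vs Plan E: Option IV, 9–4.
Every option loses at least once (Plan F loses to Option IV; Measure 4 loses to Plan F; Option IV loses to Measure 4; Plan E loses to Plan F). The majority relation contains the cycle Plan F beats Measure 4 beats Option IV beats Plan F, so there is no Condorcet winner.

none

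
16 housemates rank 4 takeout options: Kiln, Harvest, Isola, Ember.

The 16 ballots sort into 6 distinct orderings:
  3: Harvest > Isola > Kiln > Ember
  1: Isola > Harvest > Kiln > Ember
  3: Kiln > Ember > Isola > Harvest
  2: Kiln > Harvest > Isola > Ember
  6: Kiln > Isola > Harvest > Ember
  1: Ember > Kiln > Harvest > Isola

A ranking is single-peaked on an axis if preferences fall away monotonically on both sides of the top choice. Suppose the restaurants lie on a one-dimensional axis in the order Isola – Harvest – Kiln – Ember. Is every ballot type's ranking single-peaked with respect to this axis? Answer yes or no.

Axis positions: Isola=1, Harvest=2, Kiln=3, Ember=4.
Ballot type 1 (peak Harvest at position 2): ranking walks positions 2-1-3-4, expanding outward from the peak — single-peaked.
Ballot type 2 (peak Isola at position 1): ranking walks positions 1-2-3-4, expanding outward from the peak — single-peaked.
Ballot type 3: ranking walks positions 3-4-1-2; Isola is ranked above Harvest even though Harvest lies between Isola and the peak Kiln on the axis — preferences dip and rise again. Not single-peaked.
Ballot type 4 (peak Kiln at position 3): ranking walks positions 3-2-1-4, expanding outward from the peak — single-peaked.
Ballot type 5: ranking walks positions 3-1-2-4; Isola is ranked above Harvest even though Harvest lies between Isola and the peak Kiln on the axis — preferences dip and rise again. Not single-peaked.
Ballot type 6 (peak Ember at position 4): ranking walks positions 4-3-2-1, expanding outward from the peak — single-peaked.
Ballot type 3 violates single-peakedness, so the profile is not single-peaked on this axis.

no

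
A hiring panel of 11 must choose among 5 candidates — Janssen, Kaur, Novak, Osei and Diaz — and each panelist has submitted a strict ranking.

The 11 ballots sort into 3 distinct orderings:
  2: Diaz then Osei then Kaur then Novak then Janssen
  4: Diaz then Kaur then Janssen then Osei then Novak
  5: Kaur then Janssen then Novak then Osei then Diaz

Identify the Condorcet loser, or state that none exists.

Head-to-head results (11 committee members):
Janssen vs Kaur: Kaur wins 11–0.
Janssen–Novak: Janssen 9–2.
Janssen vs Osei: Janssen, 9–2.
Janssen vs Diaz: Diaz, 6–5.
Kaur vs Novak: 2+4+5 = 11 for Kaur, 0 for Novak — Kaur by 11–0.
Kaur vs Osei: Kaur preferred on 4+5 = 9 ballots; Kaur wins 9–2.
Kaur vs Diaz: Diaz wins 6–5.
Novak vs Osei: Novak is ranked higher on 5 ballots, Osei on 6. Osei wins 6–5.
Novak–Diaz: Diaz 6–5.
Osei vs Diaz: Osei is ranked higher on 5 ballots, Diaz on 6. Diaz wins 6–5.
Novak loses to every other candidate — it is the Condorcet loser.

Novak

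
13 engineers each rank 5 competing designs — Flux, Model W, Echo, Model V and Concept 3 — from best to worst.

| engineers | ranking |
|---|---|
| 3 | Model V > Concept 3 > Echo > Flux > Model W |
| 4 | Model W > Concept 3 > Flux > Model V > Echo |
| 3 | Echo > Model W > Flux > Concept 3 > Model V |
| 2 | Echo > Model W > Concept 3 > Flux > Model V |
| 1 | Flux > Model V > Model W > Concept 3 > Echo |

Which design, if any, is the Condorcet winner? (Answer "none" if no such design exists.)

none

Check each pair by majority over 13 ballots:
Flux vs Model W: Model W, 9–4.
Flux vs Echo: Echo, 8–5.
Flux vs Model V: Flux, 10–3.
Flux vs Concept 3: Concept 3 wins 9–4.
Model W–Echo: Echo 8–5.
Model W vs Model V: 4+3+2 = 9 for Model W, 4 for Model V — Model W by 9–4.
Model W–Concept 3: Model W 10–3.
Echo vs Model V: 3+2 = 5 for Echo, 8 for Model V — Model V by 8–5.
Echo vs Concept 3: 3+2 = 5 for Echo, 8 for Concept 3 — Concept 3 by 8–5.
Model V vs Concept 3: Concept 3, 9–4.
No design is unbeaten: Flux loses to Model W; Model W loses to Echo; Echo loses to Model V; Model V loses to Flux; Concept 3 loses to Model W. In particular Flux → Model V → Echo → Flux is a majority cycle — no Condorcet winner exists.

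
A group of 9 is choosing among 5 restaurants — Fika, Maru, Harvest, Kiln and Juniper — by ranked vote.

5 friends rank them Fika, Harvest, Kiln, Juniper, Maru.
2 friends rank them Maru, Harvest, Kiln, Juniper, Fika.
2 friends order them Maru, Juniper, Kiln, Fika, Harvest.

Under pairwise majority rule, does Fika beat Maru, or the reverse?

Ballots ranking Fika above Maru: 5.
Ballots ranking Maru above Fika: 9 − 5 = 4.
Fika wins the head-to-head 5–4.

Fika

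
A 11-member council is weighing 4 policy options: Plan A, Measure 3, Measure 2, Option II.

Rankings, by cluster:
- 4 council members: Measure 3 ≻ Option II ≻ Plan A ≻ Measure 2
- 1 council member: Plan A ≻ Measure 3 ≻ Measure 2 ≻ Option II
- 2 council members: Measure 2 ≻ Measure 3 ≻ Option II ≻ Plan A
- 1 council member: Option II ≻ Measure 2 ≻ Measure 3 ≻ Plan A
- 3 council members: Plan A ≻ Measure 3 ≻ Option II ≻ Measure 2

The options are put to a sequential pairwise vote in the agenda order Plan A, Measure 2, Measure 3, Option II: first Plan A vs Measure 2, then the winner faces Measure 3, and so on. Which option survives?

Measure 3

Round 1: Plan A vs Measure 2 — 8–3, Plan A advances.
Round 2: Plan A vs Measure 3 — 4–7, Measure 3 advances.
Round 3: Measure 3 vs Option II — 10–1, Measure 3 advances.
The agenda winner is Measure 3.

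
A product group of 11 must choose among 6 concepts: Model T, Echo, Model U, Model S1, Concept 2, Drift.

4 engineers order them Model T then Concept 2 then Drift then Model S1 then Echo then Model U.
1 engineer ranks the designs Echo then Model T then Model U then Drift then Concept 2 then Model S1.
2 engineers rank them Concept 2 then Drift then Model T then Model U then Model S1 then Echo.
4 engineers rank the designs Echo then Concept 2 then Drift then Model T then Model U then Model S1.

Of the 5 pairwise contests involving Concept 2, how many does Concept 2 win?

5

Concept 2 against each rival (11 engineers):
Concept 2 vs Model T: 6 to 5, Concept 2.
Concept 2 vs Echo: Concept 2 wins 6–5.
Concept 2 vs Model U: 10 to 1, Concept 2.
Concept 2 vs Model S1: 11 to 0, Concept 2.
Concept 2 vs Drift: Concept 2, 10–1.
Concept 2 beats Model T, Echo, Model U, Model S1, Drift — 5 pairwise wins.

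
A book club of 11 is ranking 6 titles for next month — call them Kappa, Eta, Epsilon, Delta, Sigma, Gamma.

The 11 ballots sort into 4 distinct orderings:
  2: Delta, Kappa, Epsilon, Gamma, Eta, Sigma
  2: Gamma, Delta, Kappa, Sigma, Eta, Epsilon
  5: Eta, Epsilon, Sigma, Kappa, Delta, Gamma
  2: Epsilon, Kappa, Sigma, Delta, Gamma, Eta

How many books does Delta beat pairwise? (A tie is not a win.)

2

Delta against each rival (11 members):
Delta vs Kappa: 4 to 7, Kappa.
Delta vs Eta: Delta wins 6–5.
Delta vs Epsilon: Epsilon, 7–4.
Delta vs Sigma: Delta is ranked higher on 2+2 = 4 ballots, Sigma on 7. Sigma wins 7–4.
Delta vs Gamma: Delta is ranked higher on 2+5+2 = 9 ballots, Gamma on 2. Delta wins 9–2.
Delta beats Eta, Gamma; loses to Kappa, Epsilon, Sigma — 2 pairwise wins.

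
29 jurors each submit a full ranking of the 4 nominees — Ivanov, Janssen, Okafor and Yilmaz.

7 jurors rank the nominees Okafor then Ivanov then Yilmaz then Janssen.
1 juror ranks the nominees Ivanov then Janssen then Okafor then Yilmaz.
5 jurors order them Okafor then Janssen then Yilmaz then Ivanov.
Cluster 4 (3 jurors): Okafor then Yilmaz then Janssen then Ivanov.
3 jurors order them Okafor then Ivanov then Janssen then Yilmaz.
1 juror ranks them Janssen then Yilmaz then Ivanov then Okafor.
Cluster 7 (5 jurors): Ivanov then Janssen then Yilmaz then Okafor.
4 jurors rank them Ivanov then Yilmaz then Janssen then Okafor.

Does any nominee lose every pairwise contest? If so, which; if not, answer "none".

Head-to-head results (29 jurors):
Ivanov vs Janssen: Ivanov wins 20–9.
Ivanov vs Okafor: Ivanov is ranked higher on 1+1+5+4 = 11 ballots, Okafor on 18. Okafor wins 18–11.
Ivanov vs Yilmaz: 20 to 9, Ivanov.
Janssen vs Okafor: 11 to 18, Okafor.
Janssen vs Yilmaz: Janssen wins 15–14.
Okafor vs Yilmaz: Okafor wins 19–10.
Only Yilmaz has no wins; Yilmaz is the Condorcet loser.

Yilmaz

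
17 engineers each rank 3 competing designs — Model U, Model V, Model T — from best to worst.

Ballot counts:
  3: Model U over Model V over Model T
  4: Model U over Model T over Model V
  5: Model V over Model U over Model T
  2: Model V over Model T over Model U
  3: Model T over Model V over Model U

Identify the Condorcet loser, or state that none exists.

Model T

Pairwise majorities:
Model U vs Model V: Model U is ranked higher on 3+4 = 7 ballots, Model V on 10. Model V wins 10–7.
Model U vs Model T: Model U preferred on 3+4+5 = 12 ballots; Model U wins 12–5.
Model V vs Model T: Model V is ranked higher on 3+5+2 = 10 ballots, Model T on 7. Model V wins 10–7.
Only Model T has no wins; Model T is the Condorcet loser.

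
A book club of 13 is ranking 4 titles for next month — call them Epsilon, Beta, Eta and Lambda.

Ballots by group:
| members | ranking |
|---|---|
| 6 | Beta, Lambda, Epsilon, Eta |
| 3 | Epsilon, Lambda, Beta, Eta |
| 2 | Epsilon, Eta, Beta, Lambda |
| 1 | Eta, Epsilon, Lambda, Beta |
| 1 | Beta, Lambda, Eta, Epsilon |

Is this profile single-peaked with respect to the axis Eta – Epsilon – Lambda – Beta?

no

Axis positions: Eta=1, Epsilon=2, Lambda=3, Beta=4.
Group 1 (peak Beta at position 4): ranking walks positions 4-3-2-1, expanding outward from the peak — single-peaked.
Group 2 (peak Epsilon at position 2): ranking walks positions 2-3-4-1, expanding outward from the peak — single-peaked.
Group 3: ranking walks positions 2-1-4-3; Beta is ranked above Lambda even though Lambda lies between Beta and the peak Epsilon on the axis — preferences dip and rise again. Not single-peaked.
Group 4 (peak Eta at position 1): ranking walks positions 1-2-3-4, expanding outward from the peak — single-peaked.
Group 5: ranking walks positions 4-3-1-2; Eta is ranked above Epsilon even though Epsilon lies between Eta and the peak Beta on the axis — preferences dip and rise again. Not single-peaked.
Group 3 violates single-peakedness, so the profile is not single-peaked on this axis.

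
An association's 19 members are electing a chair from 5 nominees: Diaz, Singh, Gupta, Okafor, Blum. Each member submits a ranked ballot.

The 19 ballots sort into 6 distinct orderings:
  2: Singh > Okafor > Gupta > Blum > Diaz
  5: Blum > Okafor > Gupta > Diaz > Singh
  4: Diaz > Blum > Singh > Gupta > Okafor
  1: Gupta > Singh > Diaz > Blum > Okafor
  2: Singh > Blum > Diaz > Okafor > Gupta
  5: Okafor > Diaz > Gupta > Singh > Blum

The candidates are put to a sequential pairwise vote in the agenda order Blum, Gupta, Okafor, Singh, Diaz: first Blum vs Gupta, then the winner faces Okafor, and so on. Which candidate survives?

Diaz

Round 1: Blum vs Gupta — 11–8, Blum advances.
Round 2: Blum vs Okafor — 12–7, Blum advances.
Round 3: Blum vs Singh — 9–10, Singh advances.
Round 4: Singh vs Diaz — 5–14, Diaz advances.
Diaz survives the agenda.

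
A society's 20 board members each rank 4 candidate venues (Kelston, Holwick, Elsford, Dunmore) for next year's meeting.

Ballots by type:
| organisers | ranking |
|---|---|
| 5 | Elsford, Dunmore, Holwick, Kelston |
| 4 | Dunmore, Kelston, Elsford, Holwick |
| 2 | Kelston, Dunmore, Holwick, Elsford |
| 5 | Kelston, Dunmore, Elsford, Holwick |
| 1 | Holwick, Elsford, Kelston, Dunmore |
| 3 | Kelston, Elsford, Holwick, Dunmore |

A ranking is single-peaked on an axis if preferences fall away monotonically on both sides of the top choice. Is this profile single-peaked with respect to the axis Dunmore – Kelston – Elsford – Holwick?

no

Axis positions: Dunmore=1, Kelston=2, Elsford=3, Holwick=4.
Type 1: ranking walks positions 3-1-4-2; Dunmore is ranked above Kelston even though Kelston lies between Dunmore and the peak Elsford on the axis — preferences dip and rise again. Not single-peaked.
Type 2 (peak Dunmore at position 1): ranking walks positions 1-2-3-4, expanding outward from the peak — single-peaked.
Type 3: ranking walks positions 2-1-4-3; Holwick is ranked above Elsford even though Elsford lies between Holwick and the peak Kelston on the axis — preferences dip and rise again. Not single-peaked.
Type 4 (peak Kelston at position 2): ranking walks positions 2-1-3-4, expanding outward from the peak — single-peaked.
Type 5 (peak Holwick at position 4): ranking walks positions 4-3-2-1, expanding outward from the peak — single-peaked.
Type 6 (peak Kelston at position 2): ranking walks positions 2-3-4-1, expanding outward from the peak — single-peaked.
Type 1 violates single-peakedness, so the profile is not single-peaked on this axis.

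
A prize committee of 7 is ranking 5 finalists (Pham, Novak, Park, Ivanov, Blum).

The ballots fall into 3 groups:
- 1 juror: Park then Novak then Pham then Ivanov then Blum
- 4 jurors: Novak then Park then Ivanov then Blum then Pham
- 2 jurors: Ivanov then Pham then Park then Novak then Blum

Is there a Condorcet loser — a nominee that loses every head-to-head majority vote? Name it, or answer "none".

Pham

Pairwise majorities:
Pham vs Novak: Novak, 5–2.
Pham vs Park: Park wins 5–2.
Pham vs Ivanov: 1 for Pham, 6 for Ivanov — Ivanov by 6–1.
Pham–Blum: Blum 4–3.
Novak vs Park: Novak preferred on 4 ballots; Novak wins 4–3.
Novak vs Ivanov: Novak preferred on 1+4 = 5 ballots; Novak wins 5–2.
Novak–Blum: Novak 7–0.
Park vs Ivanov: Park wins 5–2.
Park vs Blum: 7 to 0, Park.
Ivanov vs Blum: Ivanov wins 7–0.
Only Pham has no wins; Pham is the Condorcet loser.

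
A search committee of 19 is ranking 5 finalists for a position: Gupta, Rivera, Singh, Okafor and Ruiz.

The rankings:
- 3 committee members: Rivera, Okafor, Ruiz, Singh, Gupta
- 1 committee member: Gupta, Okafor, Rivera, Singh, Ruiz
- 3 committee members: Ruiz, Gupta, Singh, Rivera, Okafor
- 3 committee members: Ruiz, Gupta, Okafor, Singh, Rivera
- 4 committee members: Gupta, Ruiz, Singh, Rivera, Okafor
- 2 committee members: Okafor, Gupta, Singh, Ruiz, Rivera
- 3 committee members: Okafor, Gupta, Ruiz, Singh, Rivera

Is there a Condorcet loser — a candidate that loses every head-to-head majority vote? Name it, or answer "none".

Pairwise majorities:
Gupta vs Rivera: Gupta, 16–3.
Gupta vs Singh: Gupta preferred on 1+3+3+4+2+3 = 16 ballots; Gupta wins 16–3.
Gupta vs Okafor: Gupta is ranked higher on 1+3+3+4 = 11 ballots, Okafor on 8. Gupta wins 11–8.
Gupta vs Ruiz: Gupta, 10–9.
Rivera vs Singh: Singh wins 15–4.
Rivera vs Okafor: Rivera wins 10–9.
Rivera vs Ruiz: Rivera preferred on 3+1 = 4 ballots; Ruiz wins 15–4.
Singh–Okafor: Okafor 12–7.
Singh–Ruiz: Ruiz 16–3.
Okafor vs Ruiz: 3+1+2+3 = 9 for Okafor, 10 for Ruiz — Ruiz by 10–9.
No candidate is winless: Gupta beats Rivera; Rivera beats Okafor; Singh beats Rivera; Okafor beats Singh; Ruiz beats Rivera. There is no Condorcet loser.

none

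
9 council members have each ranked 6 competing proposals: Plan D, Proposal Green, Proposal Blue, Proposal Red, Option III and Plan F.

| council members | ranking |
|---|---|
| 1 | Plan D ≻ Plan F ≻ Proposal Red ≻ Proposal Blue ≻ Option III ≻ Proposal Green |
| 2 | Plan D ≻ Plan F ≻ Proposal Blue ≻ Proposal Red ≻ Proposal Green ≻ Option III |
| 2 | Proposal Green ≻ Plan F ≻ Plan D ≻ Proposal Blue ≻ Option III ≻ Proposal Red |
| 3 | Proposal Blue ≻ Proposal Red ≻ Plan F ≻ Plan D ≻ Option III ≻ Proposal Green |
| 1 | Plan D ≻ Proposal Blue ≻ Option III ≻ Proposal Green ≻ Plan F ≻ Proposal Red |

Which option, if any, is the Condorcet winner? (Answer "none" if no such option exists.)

Plan F

Pairwise majorities:
Plan D vs Proposal Green: Plan D wins 7–2.
Plan D–Proposal Blue: Plan D 6–3.
Plan D vs Proposal Red: Plan D wins 6–3.
Plan D–Option III: Plan D 9–0.
Plan D vs Plan F: Plan F, 5–4.
Proposal Green–Proposal Blue: Proposal Blue 7–2.
Proposal Green vs Proposal Red: Proposal Red, 6–3.
Proposal Green vs Option III: Option III wins 5–4.
Proposal Green vs Plan F: Plan F wins 6–3.
Proposal Blue–Proposal Red: Proposal Blue 8–1.
Proposal Blue vs Option III: Proposal Blue wins 9–0.
Proposal Blue vs Plan F: Plan F wins 5–4.
Proposal Red vs Option III: Proposal Red wins 6–3.
Proposal Red vs Plan F: Plan F wins 6–3.
Option III vs Plan F: Plan F wins 8–1.
Plan F defeats every rival head-to-head and is the Condorcet winner.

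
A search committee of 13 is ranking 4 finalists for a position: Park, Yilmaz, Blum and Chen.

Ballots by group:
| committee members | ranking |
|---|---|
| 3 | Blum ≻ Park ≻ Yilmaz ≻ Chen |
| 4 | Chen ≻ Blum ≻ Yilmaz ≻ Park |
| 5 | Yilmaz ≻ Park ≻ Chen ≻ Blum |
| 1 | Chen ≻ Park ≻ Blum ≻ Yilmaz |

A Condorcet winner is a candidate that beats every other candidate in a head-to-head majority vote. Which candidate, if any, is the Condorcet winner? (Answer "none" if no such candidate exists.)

none

Head-to-head results (13 committee members):
Park vs Yilmaz: Yilmaz wins 9–4.
Park vs Blum: Blum, 7–6.
Park–Chen: Park 8–5.
Yilmaz vs Blum: Blum, 8–5.
Yilmaz vs Chen: Yilmaz, 8–5.
Blum–Chen: Chen 10–3.
Each candidate drops at least one matchup (Park loses to Yilmaz; Yilmaz loses to Blum; Blum loses to Chen; Chen loses to Park); the cycle Park → Chen → Blum → Park rules out a Condorcet winner.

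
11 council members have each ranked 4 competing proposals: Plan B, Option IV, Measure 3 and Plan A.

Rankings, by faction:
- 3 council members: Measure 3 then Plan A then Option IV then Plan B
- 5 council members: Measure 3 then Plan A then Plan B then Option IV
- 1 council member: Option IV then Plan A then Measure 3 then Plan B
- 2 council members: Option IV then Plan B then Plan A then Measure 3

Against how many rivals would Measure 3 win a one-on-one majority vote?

3

Measure 3 against each rival (11 council members):
Measure 3 vs Plan B: Measure 3, 9–2.
Measure 3 vs Option IV: Measure 3 preferred on 3+5 = 8 ballots; Measure 3 wins 8–3.
Measure 3 vs Plan A: Measure 3, 8–3.
Measure 3 beats Plan B, Option IV, Plan A — 3 pairwise wins.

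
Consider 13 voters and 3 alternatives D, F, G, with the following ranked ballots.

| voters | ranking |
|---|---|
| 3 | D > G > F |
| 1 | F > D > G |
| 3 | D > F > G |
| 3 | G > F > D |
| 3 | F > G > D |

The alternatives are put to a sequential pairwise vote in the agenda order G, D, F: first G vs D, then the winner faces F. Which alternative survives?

Round 1: G vs D — 6–7, D advances.
Round 2: D vs F — 6–7, F advances.
F survives the agenda.

F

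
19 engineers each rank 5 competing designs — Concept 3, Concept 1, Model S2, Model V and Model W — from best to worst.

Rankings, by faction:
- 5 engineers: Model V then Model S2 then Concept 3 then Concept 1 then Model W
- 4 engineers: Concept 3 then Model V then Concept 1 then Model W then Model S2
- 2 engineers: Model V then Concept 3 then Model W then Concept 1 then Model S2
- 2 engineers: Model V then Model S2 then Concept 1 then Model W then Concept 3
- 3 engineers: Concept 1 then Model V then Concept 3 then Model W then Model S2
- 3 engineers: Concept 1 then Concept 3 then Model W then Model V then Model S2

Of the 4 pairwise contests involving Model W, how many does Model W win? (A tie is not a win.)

Model W against each rival (19 engineers):
Model W–Concept 3: Concept 3 17–2.
Model W vs Concept 1: 2 for Model W, 17 for Concept 1 — Concept 1 by 17–2.
Model W vs Model S2: Model W preferred on 4+2+3+3 = 12 ballots; Model W wins 12–7.
Model W vs Model V: 3 for Model W, 16 for Model V — Model V by 16–3.
Model W beats Model S2; loses to Concept 3, Concept 1, Model V — 1 pairwise win.

1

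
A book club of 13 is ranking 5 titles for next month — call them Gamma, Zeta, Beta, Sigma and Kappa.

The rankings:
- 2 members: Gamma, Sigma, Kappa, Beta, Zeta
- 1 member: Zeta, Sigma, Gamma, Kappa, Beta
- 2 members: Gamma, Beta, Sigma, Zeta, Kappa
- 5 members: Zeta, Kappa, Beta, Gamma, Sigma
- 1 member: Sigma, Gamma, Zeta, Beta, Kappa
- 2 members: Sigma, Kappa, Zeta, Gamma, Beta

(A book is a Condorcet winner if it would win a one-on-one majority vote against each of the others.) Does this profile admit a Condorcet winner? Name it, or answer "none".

none

Check each pair by majority over 13 ballots:
Gamma vs Zeta: Zeta, 8–5.
Gamma vs Beta: Gamma wins 8–5.
Gamma–Sigma: Gamma 9–4.
Gamma vs Kappa: Kappa, 7–6.
Zeta vs Beta: Zeta, 9–4.
Zeta vs Sigma: Sigma, 7–6.
Zeta vs Kappa: Zeta wins 9–4.
Beta vs Sigma: Beta wins 7–6.
Beta vs Kappa: Kappa wins 10–3.
Sigma–Kappa: Sigma 8–5.
Each book drops at least one matchup (Gamma loses to Zeta; Zeta loses to Sigma; Beta loses to Gamma; Sigma loses to Gamma; Kappa loses to Zeta); the cycle Gamma beats Sigma beats Zeta beats Gamma rules out a Condorcet winner.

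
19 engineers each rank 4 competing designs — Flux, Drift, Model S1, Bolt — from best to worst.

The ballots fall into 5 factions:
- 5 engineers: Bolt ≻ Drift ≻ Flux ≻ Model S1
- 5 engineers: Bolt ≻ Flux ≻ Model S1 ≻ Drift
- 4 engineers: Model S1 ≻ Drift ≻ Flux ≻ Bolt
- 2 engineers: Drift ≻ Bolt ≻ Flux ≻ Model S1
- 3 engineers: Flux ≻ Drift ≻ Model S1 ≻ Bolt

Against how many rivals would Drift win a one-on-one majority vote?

Drift against each rival (19 engineers):
Drift vs Flux: 5+4+2 = 11 for Drift, 8 for Flux — Drift by 11–8.
Drift–Model S1: Drift 10–9.
Drift–Bolt: Bolt 10–9.
Drift beats Flux, Model S1; loses to Bolt — 2 pairwise wins.

2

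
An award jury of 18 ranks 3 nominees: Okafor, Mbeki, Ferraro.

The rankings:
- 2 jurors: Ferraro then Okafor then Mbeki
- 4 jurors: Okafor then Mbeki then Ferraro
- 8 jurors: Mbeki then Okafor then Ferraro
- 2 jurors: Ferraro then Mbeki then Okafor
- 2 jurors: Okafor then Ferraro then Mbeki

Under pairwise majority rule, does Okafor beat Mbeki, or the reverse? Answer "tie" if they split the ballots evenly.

Mbeki

Ballots ranking Okafor above Mbeki: 2 + 4 + 2 = 8.
Ballots ranking Mbeki above Okafor: 18 − 8 = 10.
Mbeki wins the head-to-head 10–8.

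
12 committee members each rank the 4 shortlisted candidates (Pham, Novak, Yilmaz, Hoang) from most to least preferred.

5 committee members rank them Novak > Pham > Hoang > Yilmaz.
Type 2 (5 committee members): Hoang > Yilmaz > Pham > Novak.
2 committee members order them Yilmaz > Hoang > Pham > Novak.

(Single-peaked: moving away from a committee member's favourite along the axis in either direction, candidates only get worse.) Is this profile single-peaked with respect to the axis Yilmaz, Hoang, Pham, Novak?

Axis positions: Yilmaz=1, Hoang=2, Pham=3, Novak=4.
Type 1 (peak Novak at position 4): ranking walks positions 4-3-2-1, expanding outward from the peak — single-peaked.
Type 2 (peak Hoang at position 2): ranking walks positions 2-1-3-4, expanding outward from the peak — single-peaked.
Type 3 (peak Yilmaz at position 1): ranking walks positions 1-2-3-4, expanding outward from the peak — single-peaked.
Every ranking is single-peaked on this axis.

yes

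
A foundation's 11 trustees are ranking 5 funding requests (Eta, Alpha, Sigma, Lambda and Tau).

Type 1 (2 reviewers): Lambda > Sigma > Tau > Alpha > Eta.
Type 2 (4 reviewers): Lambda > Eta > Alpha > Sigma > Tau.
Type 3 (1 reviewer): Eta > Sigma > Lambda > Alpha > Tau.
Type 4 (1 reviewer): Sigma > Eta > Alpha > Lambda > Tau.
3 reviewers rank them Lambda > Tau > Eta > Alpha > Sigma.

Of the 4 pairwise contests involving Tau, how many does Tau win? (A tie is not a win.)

Tau against each rival (11 reviewers):
Tau vs Eta: Eta wins 6–5.
Tau vs Alpha: Alpha wins 6–5.
Tau vs Sigma: Sigma wins 8–3.
Tau vs Lambda: 0 to 11, Lambda.
Tau beats no one; loses to Eta, Alpha, Sigma, Lambda — 0 pairwise wins.

0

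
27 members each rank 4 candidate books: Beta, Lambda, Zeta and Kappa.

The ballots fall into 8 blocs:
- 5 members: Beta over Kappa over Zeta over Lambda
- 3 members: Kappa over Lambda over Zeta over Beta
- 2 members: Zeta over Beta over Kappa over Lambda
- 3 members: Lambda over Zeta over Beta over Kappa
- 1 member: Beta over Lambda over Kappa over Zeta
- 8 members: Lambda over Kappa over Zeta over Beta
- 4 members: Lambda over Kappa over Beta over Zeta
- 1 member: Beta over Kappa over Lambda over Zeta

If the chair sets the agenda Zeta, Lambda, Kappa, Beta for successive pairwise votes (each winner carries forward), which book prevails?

Lambda

Round 1: Zeta vs Lambda — 7–20, Lambda advances.
Round 2: Lambda vs Kappa — 16–11, Lambda advances.
Round 3: Lambda vs Beta — 18–9, Lambda advances.
The agenda winner is Lambda.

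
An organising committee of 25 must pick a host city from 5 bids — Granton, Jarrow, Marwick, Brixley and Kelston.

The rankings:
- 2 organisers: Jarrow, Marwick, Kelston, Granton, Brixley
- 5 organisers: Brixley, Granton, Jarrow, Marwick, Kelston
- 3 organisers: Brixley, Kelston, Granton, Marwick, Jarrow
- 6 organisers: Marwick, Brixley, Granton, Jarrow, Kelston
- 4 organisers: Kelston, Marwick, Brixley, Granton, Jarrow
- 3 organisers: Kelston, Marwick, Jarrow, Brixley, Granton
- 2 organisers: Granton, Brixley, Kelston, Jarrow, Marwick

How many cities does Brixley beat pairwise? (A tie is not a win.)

3

Brixley against each rival (25 organisers):
Brixley vs Granton: 5+3+6+4+3 = 21 for Brixley, 4 for Granton — Brixley by 21–4.
Brixley–Jarrow: Brixley 20–5.
Brixley vs Marwick: Brixley is ranked higher on 5+3+2 = 10 ballots, Marwick on 15. Marwick wins 15–10.
Brixley–Kelston: Brixley 16–9.
Brixley beats Granton, Jarrow, Kelston; loses to Marwick — 3 pairwise wins.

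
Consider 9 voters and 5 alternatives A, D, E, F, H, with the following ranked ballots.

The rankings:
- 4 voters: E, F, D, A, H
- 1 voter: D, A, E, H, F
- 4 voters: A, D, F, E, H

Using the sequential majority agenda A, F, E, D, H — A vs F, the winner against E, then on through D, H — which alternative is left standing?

Round 1: A vs F — 5–4, A advances.
Round 2: A vs E — 5–4, A advances.
Round 3: A vs D — 4–5, D advances.
Round 4: D vs H — 9–0, D advances.
The agenda winner is D.

D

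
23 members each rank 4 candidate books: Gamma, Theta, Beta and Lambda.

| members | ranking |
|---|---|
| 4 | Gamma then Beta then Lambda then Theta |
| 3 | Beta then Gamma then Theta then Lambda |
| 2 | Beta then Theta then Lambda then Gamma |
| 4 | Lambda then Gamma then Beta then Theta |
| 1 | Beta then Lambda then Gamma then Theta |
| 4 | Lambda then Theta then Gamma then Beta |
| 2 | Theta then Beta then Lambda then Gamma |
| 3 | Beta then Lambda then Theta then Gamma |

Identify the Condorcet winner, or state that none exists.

none

Pairwise majorities:
Gamma vs Theta: Gamma wins 12–11.
Gamma vs Beta: Gamma, 12–11.
Gamma vs Lambda: Lambda, 16–7.
Theta vs Beta: Beta, 17–6.
Theta vs Lambda: Lambda wins 16–7.
Beta vs Lambda: Beta, 15–8.
Every book loses at least once (Gamma loses to Lambda; Theta loses to Gamma; Beta loses to Gamma; Lambda loses to Beta). The majority relation contains the cycle Gamma beats Beta beats Lambda beats Gamma, so there is no Condorcet winner.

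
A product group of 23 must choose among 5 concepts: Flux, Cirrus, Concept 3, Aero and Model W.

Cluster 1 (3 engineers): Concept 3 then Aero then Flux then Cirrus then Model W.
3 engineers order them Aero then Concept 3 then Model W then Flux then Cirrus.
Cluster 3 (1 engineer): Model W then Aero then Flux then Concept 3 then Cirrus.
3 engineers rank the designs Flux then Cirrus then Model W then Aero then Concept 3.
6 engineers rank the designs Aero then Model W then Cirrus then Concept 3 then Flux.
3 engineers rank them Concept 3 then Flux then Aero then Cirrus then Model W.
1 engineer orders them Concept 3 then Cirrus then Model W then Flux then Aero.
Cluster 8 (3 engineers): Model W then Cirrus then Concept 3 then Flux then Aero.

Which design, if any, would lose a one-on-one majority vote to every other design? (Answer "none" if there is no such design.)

Head-to-head results (23 engineers):
Flux vs Cirrus: Flux wins 13–10.
Flux vs Concept 3: 1+3 = 4 for Flux, 19 for Concept 3 — Concept 3 by 19–4.
Flux vs Aero: Aero wins 13–10.
Flux vs Model W: Model W, 14–9.
Cirrus vs Concept 3: Cirrus is ranked higher on 3+6+3 = 12 ballots, Concept 3 on 11. Cirrus wins 12–11.
Cirrus vs Aero: Cirrus preferred on 3+1+3 = 7 ballots; Aero wins 16–7.
Cirrus vs Model W: 3+3+3+1 = 10 for Cirrus, 13 for Model W — Model W by 13–10.
Concept 3 vs Aero: 3+3+1+3 = 10 for Concept 3, 13 for Aero — Aero by 13–10.
Concept 3 vs Model W: Concept 3 preferred on 3+3+3+1 = 10 ballots; Model W wins 13–10.
Aero vs Model W: 3+3+6+3 = 15 for Aero, 8 for Model W — Aero by 15–8.
No design is winless: Flux beats Cirrus; Cirrus beats Concept 3; Concept 3 beats Flux; Aero beats Flux; Model W beats Flux. There is no Condorcet loser.

none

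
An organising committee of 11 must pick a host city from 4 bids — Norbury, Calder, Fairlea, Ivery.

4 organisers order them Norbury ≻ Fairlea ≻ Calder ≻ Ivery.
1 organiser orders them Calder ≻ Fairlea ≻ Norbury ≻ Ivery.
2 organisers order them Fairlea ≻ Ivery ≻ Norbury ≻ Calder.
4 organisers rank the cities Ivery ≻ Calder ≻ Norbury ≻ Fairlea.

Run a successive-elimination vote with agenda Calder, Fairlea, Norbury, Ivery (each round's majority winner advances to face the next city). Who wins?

Ivery

Round 1: Calder vs Fairlea — 5–6, Fairlea advances.
Round 2: Fairlea vs Norbury — 3–8, Norbury advances.
Round 3: Norbury vs Ivery — 5–6, Ivery advances.
Ivery survives the agenda.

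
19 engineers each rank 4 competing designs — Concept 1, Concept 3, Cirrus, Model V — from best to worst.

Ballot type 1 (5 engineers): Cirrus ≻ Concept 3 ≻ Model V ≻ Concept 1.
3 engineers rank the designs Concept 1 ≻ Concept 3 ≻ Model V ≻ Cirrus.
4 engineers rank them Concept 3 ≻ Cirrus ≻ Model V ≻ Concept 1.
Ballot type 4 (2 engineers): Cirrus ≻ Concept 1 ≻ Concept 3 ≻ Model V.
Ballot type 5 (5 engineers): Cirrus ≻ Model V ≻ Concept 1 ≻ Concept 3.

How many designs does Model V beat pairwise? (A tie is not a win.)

Model V against each rival (19 engineers):
Model V vs Concept 1: Model V wins 14–5.
Model V vs Concept 3: 5 to 14, Concept 3.
Model V vs Cirrus: 3 to 16, Cirrus.
Model V beats Concept 1; loses to Concept 3, Cirrus — 1 pairwise win.

1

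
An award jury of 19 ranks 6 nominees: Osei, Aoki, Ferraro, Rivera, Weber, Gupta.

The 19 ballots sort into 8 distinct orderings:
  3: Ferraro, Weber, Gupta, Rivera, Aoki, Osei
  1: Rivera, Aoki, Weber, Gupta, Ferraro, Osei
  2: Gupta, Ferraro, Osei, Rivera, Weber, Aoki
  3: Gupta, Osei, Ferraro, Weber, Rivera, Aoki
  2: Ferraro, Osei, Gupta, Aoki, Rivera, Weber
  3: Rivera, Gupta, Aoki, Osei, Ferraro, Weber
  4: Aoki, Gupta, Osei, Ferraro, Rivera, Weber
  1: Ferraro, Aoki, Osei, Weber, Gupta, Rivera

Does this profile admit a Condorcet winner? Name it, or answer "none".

Pairwise majorities:
Osei vs Aoki: Osei preferred on 2+3+2 = 7 ballots; Aoki wins 12–7.
Osei vs Ferraro: 3+3+4 = 10 for Osei, 9 for Ferraro — Osei by 10–9.
Osei vs Rivera: 2+3+2+4+1 = 12 for Osei, 7 for Rivera — Osei by 12–7.
Osei vs Weber: Osei preferred on 2+3+2+3+4+1 = 15 ballots; Osei wins 15–4.
Osei vs Gupta: 2+1 = 3 for Osei, 16 for Gupta — Gupta by 16–3.
Aoki vs Ferraro: 1+3+4 = 8 for Aoki, 11 for Ferraro — Ferraro by 11–8.
Aoki vs Rivera: 7 to 12, Rivera.
Aoki vs Weber: 11 to 8, Aoki.
Aoki vs Gupta: 1+4+1 = 6 for Aoki, 13 for Gupta — Gupta by 13–6.
Ferraro vs Rivera: Ferraro is ranked higher on 3+2+3+2+4+1 = 15 ballots, Rivera on 4. Ferraro wins 15–4.
Ferraro vs Weber: Ferraro is ranked higher on 18 ballots, Weber on 1. Ferraro wins 18–1.
Ferraro vs Gupta: Ferraro is ranked higher on 3+2+1 = 6 ballots, Gupta on 13. Gupta wins 13–6.
Rivera vs Weber: Rivera is ranked higher on 1+2+2+3+4 = 12 ballots, Weber on 7. Rivera wins 12–7.
Rivera vs Gupta: 4 to 15, Gupta.
Weber vs Gupta: 5 to 14, Gupta.
Only Gupta has no losses; Gupta is the Condorcet winner.

Gupta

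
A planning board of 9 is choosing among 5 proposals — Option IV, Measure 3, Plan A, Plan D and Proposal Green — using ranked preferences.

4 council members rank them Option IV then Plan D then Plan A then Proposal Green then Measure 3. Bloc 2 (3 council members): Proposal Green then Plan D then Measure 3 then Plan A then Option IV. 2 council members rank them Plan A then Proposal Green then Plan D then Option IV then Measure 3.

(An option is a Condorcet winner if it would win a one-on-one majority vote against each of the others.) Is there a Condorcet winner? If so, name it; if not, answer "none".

Head-to-head results (9 council members):
Option IV vs Measure 3: Option IV, 6–3.
Option IV vs Plan A: Plan A, 5–4.
Option IV vs Plan D: 4 to 5, Plan D.
Option IV vs Proposal Green: 4 for Option IV, 5 for Proposal Green — Proposal Green by 5–4.
Measure 3 vs Plan A: Plan A, 6–3.
Measure 3 vs Plan D: 0 for Measure 3, 9 for Plan D — Plan D by 9–0.
Measure 3 vs Proposal Green: 0 to 9, Proposal Green.
Plan A–Plan D: Plan D 7–2.
Plan A–Proposal Green: Plan A 6–3.
Plan D vs Proposal Green: Plan D preferred on 4 ballots; Proposal Green wins 5–4.
Every option loses at least once (Option IV loses to Plan A; Measure 3 loses to Option IV; Plan A loses to Plan D; Plan D loses to Proposal Green; Proposal Green loses to Plan A). The majority relation contains the cycle Plan A beats Proposal Green beats Plan D beats Plan A, so there is no Condorcet winner.

none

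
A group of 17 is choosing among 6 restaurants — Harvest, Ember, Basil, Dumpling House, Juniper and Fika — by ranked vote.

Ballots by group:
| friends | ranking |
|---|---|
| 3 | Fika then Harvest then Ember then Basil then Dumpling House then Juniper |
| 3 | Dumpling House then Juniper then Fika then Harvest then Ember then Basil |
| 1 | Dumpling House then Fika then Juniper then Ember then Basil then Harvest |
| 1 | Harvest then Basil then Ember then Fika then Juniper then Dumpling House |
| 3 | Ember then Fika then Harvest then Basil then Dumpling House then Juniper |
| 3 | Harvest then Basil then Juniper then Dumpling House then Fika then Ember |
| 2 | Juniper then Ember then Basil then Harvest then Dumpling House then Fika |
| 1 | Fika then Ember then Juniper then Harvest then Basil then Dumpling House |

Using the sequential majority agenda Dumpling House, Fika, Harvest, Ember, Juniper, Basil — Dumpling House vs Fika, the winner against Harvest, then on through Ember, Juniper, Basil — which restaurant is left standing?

Harvest

Round 1: Dumpling House vs Fika — 9–8, Dumpling House advances.
Round 2: Dumpling House vs Harvest — 4–13, Harvest advances.
Round 3: Harvest vs Ember — 10–7, Harvest advances.
Round 4: Harvest vs Juniper — 10–7, Harvest advances.
Round 5: Harvest vs Basil — 14–3, Harvest advances.
The agenda winner is Harvest.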